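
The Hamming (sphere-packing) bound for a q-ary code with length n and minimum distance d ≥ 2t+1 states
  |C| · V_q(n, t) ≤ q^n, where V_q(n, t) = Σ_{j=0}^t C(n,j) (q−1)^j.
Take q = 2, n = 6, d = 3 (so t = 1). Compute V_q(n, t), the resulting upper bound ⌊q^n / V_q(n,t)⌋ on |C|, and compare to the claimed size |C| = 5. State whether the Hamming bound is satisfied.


V_q(n, t) = 7, q^n = 64, Hamming bound = 9, |C| = 5 ≤ bound (satisfied).

Step 1: Compute V_q(n, t) = Σ_{j=0}^1 C(n, j) (q−1)^j.
  j = 0: C(6,0)·(1)^0 = 1·1 = 1.
  j = 1: C(6,1)·(1)^1 = 6·1 = 6.
  V_q(n, t) = 1 + 6 = 7.
Step 2: q^n = 2^6 = 64.
Step 3: Hamming bound ⌊q^n / V_q(n,t)⌋ = ⌊64/7⌋ = 9.
Step 4: Compare |C| = 5 to 9: satisfied.
The claimed |C| lies below the Hamming bound.


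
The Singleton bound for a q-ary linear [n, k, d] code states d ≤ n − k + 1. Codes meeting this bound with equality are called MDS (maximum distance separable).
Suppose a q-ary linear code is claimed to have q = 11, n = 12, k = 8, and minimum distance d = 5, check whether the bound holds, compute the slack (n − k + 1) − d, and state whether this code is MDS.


Singleton RHS = n − k + 1 = 5, slack = 0, bound satisfied, MDS.

Singleton bound: d ≤ n − k + 1.
Here n = 12, k = 8, so n − k + 1 = 5.
Given d = 5, check d ≤ 5: YES.
Slack = (n − k + 1) − d = 0.
The code is MDS (slack = 0).
Description: the claimed parameters are [12, 8, 5]_11; such a code would be MDS (meets Singleton bound).


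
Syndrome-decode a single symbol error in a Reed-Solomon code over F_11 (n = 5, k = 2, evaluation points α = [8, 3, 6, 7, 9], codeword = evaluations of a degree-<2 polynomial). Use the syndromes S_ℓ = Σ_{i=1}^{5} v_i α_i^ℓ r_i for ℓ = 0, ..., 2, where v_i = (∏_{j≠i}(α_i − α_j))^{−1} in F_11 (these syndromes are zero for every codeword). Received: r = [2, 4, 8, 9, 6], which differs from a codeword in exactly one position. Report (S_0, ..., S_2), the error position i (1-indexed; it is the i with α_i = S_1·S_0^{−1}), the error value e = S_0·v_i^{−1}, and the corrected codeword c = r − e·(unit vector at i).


S = (9, 10, 5), error at position 3, error magnitude e = 3, c = [2, 4, 5, 9, 6].

Step 1: column multipliers v_i = (∏_{j≠i}(α_i − α_j))^{−1} mod 11.
  i = 1 (α = 8): (8−3)(8−6)(8−7)(8−9) = 5·2·1·(−1) = −10 ≡ 1, so v_1 = 1^{−1} = 1 (mod 11).
  i = 2 (α = 3): (3−8)(3−6)(3−7)(3−9) = (−5)·(−3)·(−4)·(−6) = 360 ≡ 8, so v_2 = 8^{−1} = 7 (mod 11).
  i = 3 (α = 6): (6−8)(6−3)(6−7)(6−9) = (−2)·3·(−1)·(−3) = −18 ≡ 4, so v_3 = 4^{−1} = 3 (mod 11).
  i = 4 (α = 7): (7−8)(7−3)(7−6)(7−9) = (−1)·4·1·(−2) = 8 ≡ 8, so v_4 = 8^{−1} = 7 (mod 11).
  i = 5 (α = 9): (9−8)(9−3)(9−6)(9−7) = 1·6·3·2 = 36 ≡ 3, so v_5 = 3^{−1} = 4 (mod 11).
  v = [1, 7, 3, 7, 4].
Step 2: syndromes of r = [2, 4, 8, 9, 6] (all sums mod 11).
  S_0 = Σ v_i r_i = 1·2 + 7·4 + 3·8 + 7·9 + 4·6 = 141 ≡ 9.
  S_1 = Σ v_i α_i r_i = 1·8·2 + 7·3·4 + 3·6·8 + 7·7·9 + 4·9·6 = 901 ≡ 10.
  α_i^2 mod 11 = [9, 9, 3, 5, 4].
  S_2 = Σ v_i α_i^2 r_i = 1·9·2 + 7·9·4 + 3·3·8 + 7·5·9 + 4·4·6 = 753 ≡ 5.
  S = (9, 10, 5) ≠ 0, so r is not a codeword (an error is present).
Step 3: locate the error. For a single error e at position i, S_ℓ = v_i·e·α_i^ℓ, so α_err = S_1/S_0.
  S_0^{−1} = 9^{−1} = 5 (mod 11), so α_err = 10·5 = 50 ≡ 6 = α_3. Error position i = 3.
  Consistency check: S_2/S_1 = 5·10 = 50 ≡ 6 = α_err ✓ (single-error assumption holds).
Step 4: error magnitude e = S_0/v_3 = S_0·∏_{j≠3}(α_3 − α_j) = 9·4 = 36 ≡ 3 (mod 11).
Step 5: correct position 3: c_3 = r_3 − e = 8 − 3 ≡ 5 (mod 11). Hence c = [2, 4, 5, 9, 6].
  Check: interpolating c through the α_i gives m(x) = 3 + 4·x (degree < 2) with m(α_i) = c_i for every i, so c is indeed a codeword.


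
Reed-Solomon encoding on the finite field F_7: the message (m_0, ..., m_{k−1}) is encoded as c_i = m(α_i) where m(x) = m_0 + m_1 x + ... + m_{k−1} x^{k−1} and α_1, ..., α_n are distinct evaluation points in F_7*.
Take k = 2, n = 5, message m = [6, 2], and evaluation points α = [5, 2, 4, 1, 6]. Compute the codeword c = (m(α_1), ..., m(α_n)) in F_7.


c = [2, 3, 0, 1, 4]

Message polynomial: m(x) = 6 + 2·x (mod 7).
For each evaluation point α_i, compute m(α_i) mod 7:
  α_1 = 5: Horner steps 2 → 2, so m(5) = 2.
  α_2 = 2: Horner steps 2 → 3, so m(2) = 3.
  α_3 = 4: Horner steps 2 → 0, so m(4) = 0.
  α_4 = 1: Horner steps 2 → 1, so m(1) = 1.
  α_5 = 6: Horner steps 2 → 4, so m(6) = 4.
Codeword c = [2, 3, 0, 1, 4] ∈ F_7^5.


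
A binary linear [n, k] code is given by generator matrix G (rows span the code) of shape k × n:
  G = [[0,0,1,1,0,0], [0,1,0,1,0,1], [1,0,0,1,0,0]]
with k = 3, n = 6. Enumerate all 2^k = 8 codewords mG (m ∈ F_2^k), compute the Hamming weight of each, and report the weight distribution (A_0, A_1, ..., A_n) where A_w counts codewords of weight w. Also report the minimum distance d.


Weight distribution: A_0 = 1, A_2 = 3, A_3 = 3, A_5 = 1. Minimum distance d = 2.

Enumerate all 2^3 = 8 messages m ∈ F_2^3.
For each, compute codeword c = mG in F_2^6, then tally its weight.
  m = 000 → c = 000000, weight = 0.
  m = 100 → c = 001100, weight = 2.
  m = 010 → c = 010101, weight = 3.
  m = 110 → c = 011001, weight = 3.
  m = 001 → c = 100100, weight = 2.
  m = 101 → c = 101000, weight = 2.
  m = 011 → c = 110001, weight = 3.
  m = 111 → c = 111101, weight = 5.
Tally weights:
  weight 0: 1 codewords.
  weight 2: 3 codewords.
  weight 3: 3 codewords.
  weight 5: 1 codewords.
Minimum distance d = smallest w > 0 with A_w > 0 = 2.
Sanity: Σ A_w = 8 = 2^3 = 8 ✓.


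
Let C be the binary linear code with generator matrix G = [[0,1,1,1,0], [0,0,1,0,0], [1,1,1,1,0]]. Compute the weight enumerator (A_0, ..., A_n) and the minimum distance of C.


Weight distribution: A_0 = 1, A_1 = 2, A_2 = 2, A_3 = 2, A_4 = 1. Minimum distance d = 1.

Enumerate all 2^3 = 8 messages m ∈ F_2^3.
For each, compute codeword c = mG in F_2^5, then tally its weight.
  m = 000 → c = 00000, weight = 0.
  m = 100 → c = 01110, weight = 3.
  m = 010 → c = 00100, weight = 1.
  m = 110 → c = 01010, weight = 2.
  m = 001 → c = 11110, weight = 4.
  m = 101 → c = 10000, weight = 1.
  m = 011 → c = 11010, weight = 3.
  m = 111 → c = 10100, weight = 2.
Tally weights:
  weight 0: 1 codewords.
  weight 1: 2 codewords.
  weight 2: 2 codewords.
  weight 3: 2 codewords.
  weight 4: 1 codewords.
Minimum distance d = smallest w > 0 with A_w > 0 = 1.
Sanity: Σ A_w = 8 = 2^3 = 8 ✓.


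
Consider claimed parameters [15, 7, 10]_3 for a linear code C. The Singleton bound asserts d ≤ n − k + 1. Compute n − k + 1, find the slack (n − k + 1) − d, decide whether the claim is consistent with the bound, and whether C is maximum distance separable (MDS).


Singleton RHS = n − k + 1 = 9, slack = -1, bound violated (no such code; not MDS).

Singleton bound: d ≤ n − k + 1.
Here n = 15, k = 7, so n − k + 1 = 9.
Given d = 10, check d ≤ 9: NO.
Slack = (n − k + 1) − d = -1.
The slack is negative: d = 10 exceeds n − k + 1 = 9 by 1, so the Singleton bound is violated and no linear [15, 7, 10]_3 code can exist. In particular it is not MDS (MDS requires d = n − k + 1 exactly).
Description: the claimed parameters are [15, 7, 10]_3; such a code would be impossible (violates the Singleton bound).


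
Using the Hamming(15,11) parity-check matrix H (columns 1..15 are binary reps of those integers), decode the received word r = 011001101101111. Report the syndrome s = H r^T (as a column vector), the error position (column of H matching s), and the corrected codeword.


s = (0, 0, 1, 1)^T, error position = 3, corrected codeword c = 010001101101111

Compute s = H r^T mod 2 one row at a time:
  s_1 = 0 + 1 + 1 + 0 + 1 + 1 + 1 + 1 = 6 ≡ 0 (mod 2).
  s_2 = 0 + 0 + 1 + 1 + 1 + 1 + 1 + 1 = 6 ≡ 0 (mod 2).
  s_3 = 1 + 1 + 1 + 1 + 1 + 0 + 1 + 1 = 7 ≡ 1 (mod 2).
  s_4 = 0 + 1 + 0 + 1 + 1 + 0 + 1 + 1 = 5 ≡ 1 (mod 2).
s = (0, 0, 1, 1)^T — this equals column 3 of H (binary 0011), so error is at position 3.
Correct: flip bit 3 of r = 011001101101111 to get c = 010001101101111.


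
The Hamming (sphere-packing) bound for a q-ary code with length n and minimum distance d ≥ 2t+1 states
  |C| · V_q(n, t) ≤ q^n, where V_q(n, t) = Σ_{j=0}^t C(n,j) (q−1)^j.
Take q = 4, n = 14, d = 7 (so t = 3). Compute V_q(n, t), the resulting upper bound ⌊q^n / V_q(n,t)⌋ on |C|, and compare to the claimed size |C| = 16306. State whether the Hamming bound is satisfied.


V_q(n, t) = 10690, q^n = 268435456, Hamming bound = 25110, |C| = 16306 ≤ bound (satisfied).

Step 1: Compute V_q(n, t) = Σ_{j=0}^3 C(n, j) (q−1)^j.
  j = 0: C(14,0)·(3)^0 = 1·1 = 1.
  j = 1: C(14,1)·(3)^1 = 14·3 = 42.
  j = 2: C(14,2)·(3)^2 = 91·9 = 819.
  j = 3: C(14,3)·(3)^3 = 364·27 = 9828.
  V_q(n, t) = 1 + 42 + 819 + 9828 = 10690.
Step 2: q^n = 4^14 = 268435456.
Step 3: Hamming bound ⌊q^n / V_q(n,t)⌋ = ⌊268435456/10690⌋ = 25110.
Step 4: Compare |C| = 16306 to 25110: satisfied.
The claimed |C| lies below the Hamming bound.


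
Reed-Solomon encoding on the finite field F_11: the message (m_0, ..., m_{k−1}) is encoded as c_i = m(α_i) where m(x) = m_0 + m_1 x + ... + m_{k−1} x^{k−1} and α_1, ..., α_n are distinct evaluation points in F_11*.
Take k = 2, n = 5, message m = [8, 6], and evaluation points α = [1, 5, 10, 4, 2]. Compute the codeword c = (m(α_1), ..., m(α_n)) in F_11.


c = [3, 5, 2, 10, 9]

Message polynomial: m(x) = 8 + 6·x (mod 11).
For each evaluation point α_i, compute m(α_i) mod 11:
  α_1 = 1: Horner steps 6 → 3, so m(1) = 3.
  α_2 = 5: Horner steps 6 → 5, so m(5) = 5.
  α_3 = 10: Horner steps 6 → 2, so m(10) = 2.
  α_4 = 4: Horner steps 6 → 10, so m(4) = 10.
  α_5 = 2: Horner steps 6 → 9, so m(2) = 9.
Codeword c = [3, 5, 2, 10, 9] ∈ F_11^5.


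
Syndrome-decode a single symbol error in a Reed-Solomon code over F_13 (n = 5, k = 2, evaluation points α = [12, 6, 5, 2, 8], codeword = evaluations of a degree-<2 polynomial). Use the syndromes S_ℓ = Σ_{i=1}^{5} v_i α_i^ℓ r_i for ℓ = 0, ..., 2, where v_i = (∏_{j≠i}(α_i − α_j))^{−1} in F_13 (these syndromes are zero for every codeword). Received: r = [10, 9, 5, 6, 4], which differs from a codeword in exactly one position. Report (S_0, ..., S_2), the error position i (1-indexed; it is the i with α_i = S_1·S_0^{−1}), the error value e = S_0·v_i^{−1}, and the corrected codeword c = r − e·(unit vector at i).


S = (1, 12, 1), error at position 1, error magnitude e = 3, c = [7, 9, 5, 6, 4].

Step 1: column multipliers v_i = (∏_{j≠i}(α_i − α_j))^{−1} mod 13.
  i = 1 (α = 12): (12−6)(12−5)(12−2)(12−8) = 6·7·10·4 = 1680 ≡ 3, so v_1 = 3^{−1} = 9 (mod 13).
  i = 2 (α = 6): (6−12)(6−5)(6−2)(6−8) = (−6)·1·4·(−2) = 48 ≡ 9, so v_2 = 9^{−1} = 3 (mod 13).
  i = 3 (α = 5): (5−12)(5−6)(5−2)(5−8) = (−7)·(−1)·3·(−3) = −63 ≡ 2, so v_3 = 2^{−1} = 7 (mod 13).
  i = 4 (α = 2): (2−12)(2−6)(2−5)(2−8) = (−10)·(−4)·(−3)·(−6) = 720 ≡ 5, so v_4 = 5^{−1} = 8 (mod 13).
  i = 5 (α = 8): (8−12)(8−6)(8−5)(8−2) = (−4)·2·3·6 = −144 ≡ 12, so v_5 = 12^{−1} = 12 (mod 13).
  v = [9, 3, 7, 8, 12].
Step 2: syndromes of r = [10, 9, 5, 6, 4] (all sums mod 13).
  S_0 = Σ v_i r_i = 9·10 + 3·9 + 7·5 + 8·6 + 12·4 = 248 ≡ 1.
  S_1 = Σ v_i α_i r_i = 9·12·10 + 3·6·9 + 7·5·5 + 8·2·6 + 12·8·4 = 1897 ≡ 12.
  α_i^2 mod 13 = [1, 10, 12, 4, 12].
  S_2 = Σ v_i α_i^2 r_i = 9·1·10 + 3·10·9 + 7·12·5 + 8·4·6 + 12·12·4 = 1548 ≡ 1.
  S = (1, 12, 1) ≠ 0, so r is not a codeword (an error is present).
Step 3: locate the error. For a single error e at position i, S_ℓ = v_i·e·α_i^ℓ, so α_err = S_1/S_0.
  S_0^{−1} = 1^{−1} = 1 (mod 13), so α_err = 12·1 = 12 ≡ 12 = α_1. Error position i = 1.
  Consistency check: S_2/S_1 = 1·12 = 12 ≡ 12 = α_err ✓ (single-error assumption holds).
Step 4: error magnitude e = S_0/v_1 = S_0·∏_{j≠1}(α_1 − α_j) = 1·3 = 3 ≡ 3 (mod 13).
Step 5: correct position 1: c_1 = r_1 − e = 10 − 3 ≡ 7 (mod 13). Hence c = [7, 9, 5, 6, 4].
  Check: interpolating c through the α_i gives m(x) = 11 + 4·x (degree < 2) with m(α_i) = c_i for every i, so c is indeed a codeword.


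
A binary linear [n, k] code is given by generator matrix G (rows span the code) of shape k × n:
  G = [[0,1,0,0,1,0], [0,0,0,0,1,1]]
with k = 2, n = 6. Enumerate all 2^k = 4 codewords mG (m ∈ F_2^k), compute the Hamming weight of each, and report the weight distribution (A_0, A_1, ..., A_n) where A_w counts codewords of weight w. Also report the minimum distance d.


Weight distribution: A_0 = 1, A_2 = 3. Minimum distance d = 2.

Enumerate all 2^2 = 4 messages m ∈ F_2^2.
For each, compute codeword c = mG in F_2^6, then tally its weight.
  m = 00 → c = 000000, weight = 0.
  m = 10 → c = 010010, weight = 2.
  m = 01 → c = 000011, weight = 2.
  m = 11 → c = 010001, weight = 2.
Tally weights:
  weight 0: 1 codewords.
  weight 2: 3 codewords.
Minimum distance d = smallest w > 0 with A_w > 0 = 2.
Sanity: Σ A_w = 4 = 2^2 = 4 ✓.


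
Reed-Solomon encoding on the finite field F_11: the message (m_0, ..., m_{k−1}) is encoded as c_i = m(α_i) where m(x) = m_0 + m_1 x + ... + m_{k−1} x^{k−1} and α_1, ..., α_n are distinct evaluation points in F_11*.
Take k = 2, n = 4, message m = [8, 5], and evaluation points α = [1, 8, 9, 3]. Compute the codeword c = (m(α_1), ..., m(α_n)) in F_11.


c = [2, 4, 9, 1]

Message polynomial: m(x) = 8 + 5·x (mod 11).
For each evaluation point α_i, compute m(α_i) mod 11:
  α_1 = 1: Horner steps 5 → 2, so m(1) = 2.
  α_2 = 8: Horner steps 5 → 4, so m(8) = 4.
  α_3 = 9: Horner steps 5 → 9, so m(9) = 9.
  α_4 = 3: Horner steps 5 → 1, so m(3) = 1.
Codeword c = [2, 4, 9, 1] ∈ F_11^4.


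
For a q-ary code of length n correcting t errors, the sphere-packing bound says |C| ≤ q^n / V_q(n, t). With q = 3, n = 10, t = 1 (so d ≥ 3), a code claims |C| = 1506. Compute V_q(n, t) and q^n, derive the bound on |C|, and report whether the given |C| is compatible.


V_q(n, t) = 21, q^n = 59049, Hamming bound = 2811, |C| = 1506 ≤ bound (satisfied).

Step 1: Compute V_q(n, t) = Σ_{j=0}^1 C(n, j) (q−1)^j.
  j = 0: C(10,0)·(2)^0 = 1·1 = 1.
  j = 1: C(10,1)·(2)^1 = 10·2 = 20.
  V_q(n, t) = 1 + 20 = 21.
Step 2: q^n = 3^10 = 59049.
Step 3: Hamming bound ⌊q^n / V_q(n,t)⌋ = ⌊59049/21⌋ = 2811.
Step 4: Compare |C| = 1506 to 2811: satisfied.
The claimed |C| lies below the Hamming bound.


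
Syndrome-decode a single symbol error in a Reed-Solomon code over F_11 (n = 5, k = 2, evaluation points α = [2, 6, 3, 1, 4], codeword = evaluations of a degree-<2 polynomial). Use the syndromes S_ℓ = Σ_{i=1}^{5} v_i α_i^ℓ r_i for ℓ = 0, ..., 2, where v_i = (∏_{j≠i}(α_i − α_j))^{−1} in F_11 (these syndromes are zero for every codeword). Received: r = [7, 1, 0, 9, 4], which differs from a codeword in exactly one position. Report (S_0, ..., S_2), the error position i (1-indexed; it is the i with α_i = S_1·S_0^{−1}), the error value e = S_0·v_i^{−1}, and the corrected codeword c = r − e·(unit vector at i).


S = (9, 9, 9), error at position 4, error magnitude e = 6, c = [7, 1, 0, 3, 4].

Step 1: column multipliers v_i = (∏_{j≠i}(α_i − α_j))^{−1} mod 11.
  i = 1 (α = 2): (2−6)(2−3)(2−1)(2−4) = (−4)·(−1)·1·(−2) = −8 ≡ 3, so v_1 = 3^{−1} = 4 (mod 11).
  i = 2 (α = 6): (6−2)(6−3)(6−1)(6−4) = 4·3·5·2 = 120 ≡ 10, so v_2 = 10^{−1} = 10 (mod 11).
  i = 3 (α = 3): (3−2)(3−6)(3−1)(3−4) = 1·(−3)·2·(−1) = 6 ≡ 6, so v_3 = 6^{−1} = 2 (mod 11).
  i = 4 (α = 1): (1−2)(1−6)(1−3)(1−4) = (−1)·(−5)·(−2)·(−3) = 30 ≡ 8, so v_4 = 8^{−1} = 7 (mod 11).
  i = 5 (α = 4): (4−2)(4−6)(4−3)(4−1) = 2·(−2)·1·3 = −12 ≡ 10, so v_5 = 10^{−1} = 10 (mod 11).
  v = [4, 10, 2, 7, 10].
Step 2: syndromes of r = [7, 1, 0, 9, 4] (all sums mod 11).
  S_0 = Σ v_i r_i = 4·7 + 10·1 + 2·0 + 7·9 + 10·4 = 141 ≡ 9.
  S_1 = Σ v_i α_i r_i = 4·2·7 + 10·6·1 + 2·3·0 + 7·1·9 + 10·4·4 = 339 ≡ 9.
  α_i^2 mod 11 = [4, 3, 9, 1, 5].
  S_2 = Σ v_i α_i^2 r_i = 4·4·7 + 10·3·1 + 2·9·0 + 7·1·9 + 10·5·4 = 405 ≡ 9.
  S = (9, 9, 9) ≠ 0, so r is not a codeword (an error is present).
Step 3: locate the error. For a single error e at position i, S_ℓ = v_i·e·α_i^ℓ, so α_err = S_1/S_0.
  S_0^{−1} = 9^{−1} = 5 (mod 11), so α_err = 9·5 = 45 ≡ 1 = α_4. Error position i = 4.
  Consistency check: S_2/S_1 = 9·5 = 45 ≡ 1 = α_err ✓ (single-error assumption holds).
Step 4: error magnitude e = S_0/v_4 = S_0·∏_{j≠4}(α_4 − α_j) = 9·8 = 72 ≡ 6 (mod 11).
Step 5: correct position 4: c_4 = r_4 − e = 9 − 6 ≡ 3 (mod 11). Hence c = [7, 1, 0, 3, 4].
  Check: interpolating c through the α_i gives m(x) = 10 + 4·x (degree < 2) with m(α_i) = c_i for every i, so c is indeed a codeword.


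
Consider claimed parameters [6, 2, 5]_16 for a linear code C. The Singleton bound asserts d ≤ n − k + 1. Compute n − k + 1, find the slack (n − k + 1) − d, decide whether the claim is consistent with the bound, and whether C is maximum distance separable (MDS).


Singleton RHS = n − k + 1 = 5, slack = 0, bound satisfied, MDS.

Singleton bound: d ≤ n − k + 1.
Here n = 6, k = 2, so n − k + 1 = 5.
Given d = 5, check d ≤ 5: YES.
Slack = (n − k + 1) − d = 0.
The code is MDS (slack = 0).
Description: the claimed parameters are [6, 2, 5]_16; such a code would be MDS (meets Singleton bound).


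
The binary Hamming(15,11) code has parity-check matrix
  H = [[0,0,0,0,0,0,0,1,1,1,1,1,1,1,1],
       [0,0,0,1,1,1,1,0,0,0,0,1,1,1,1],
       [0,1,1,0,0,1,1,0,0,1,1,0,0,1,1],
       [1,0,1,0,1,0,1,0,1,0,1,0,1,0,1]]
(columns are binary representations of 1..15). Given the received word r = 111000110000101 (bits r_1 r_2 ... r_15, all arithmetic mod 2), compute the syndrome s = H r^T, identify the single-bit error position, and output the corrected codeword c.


s = (1, 1, 0, 1)^T, error position = 13, corrected codeword c = 111000110000001

Compute s = H r^T mod 2 one row at a time:
  s_1 = 1 + 0 + 0 + 0 + 0 + 1 + 0 + 1 = 3 ≡ 1 (mod 2).
  s_2 = 0 + 0 + 0 + 1 + 0 + 1 + 0 + 1 = 3 ≡ 1 (mod 2).
  s_3 = 1 + 1 + 0 + 1 + 0 + 0 + 0 + 1 = 4 ≡ 0 (mod 2).
  s_4 = 1 + 1 + 0 + 1 + 0 + 0 + 1 + 1 = 5 ≡ 1 (mod 2).
s = (1, 1, 0, 1)^T — this equals column 13 of H (binary 1101), so error is at position 13.
Correct: flip bit 13 of r = 111000110000101 to get c = 111000110000001.


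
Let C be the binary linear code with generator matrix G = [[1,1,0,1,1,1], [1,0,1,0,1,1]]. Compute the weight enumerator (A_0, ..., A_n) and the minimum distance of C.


Weight distribution: A_0 = 1, A_3 = 1, A_4 = 1, A_5 = 1. Minimum distance d = 3.

Enumerate all 2^2 = 4 messages m ∈ F_2^2.
For each, compute codeword c = mG in F_2^6, then tally its weight.
  m = 00 → c = 000000, weight = 0.
  m = 10 → c = 110111, weight = 5.
  m = 01 → c = 101011, weight = 4.
  m = 11 → c = 011100, weight = 3.
Tally weights:
  weight 0: 1 codewords.
  weight 3: 1 codewords.
  weight 4: 1 codewords.
  weight 5: 1 codewords.
Minimum distance d = smallest w > 0 with A_w > 0 = 3.
Sanity: Σ A_w = 4 = 2^2 = 4 ✓.


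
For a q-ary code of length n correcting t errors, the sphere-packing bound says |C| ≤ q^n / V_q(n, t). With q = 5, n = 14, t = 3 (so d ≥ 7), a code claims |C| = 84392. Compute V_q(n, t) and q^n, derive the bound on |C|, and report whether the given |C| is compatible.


V_q(n, t) = 24809, q^n = 6103515625, Hamming bound = 246020, |C| = 84392 ≤ bound (satisfied).

Step 1: Compute V_q(n, t) = Σ_{j=0}^3 C(n, j) (q−1)^j.
  j = 0: C(14,0)·(4)^0 = 1·1 = 1.
  j = 1: C(14,1)·(4)^1 = 14·4 = 56.
  j = 2: C(14,2)·(4)^2 = 91·16 = 1456.
  j = 3: C(14,3)·(4)^3 = 364·64 = 23296.
  V_q(n, t) = 1 + 56 + 1456 + 23296 = 24809.
Step 2: q^n = 5^14 = 6103515625.
Step 3: Hamming bound ⌊q^n / V_q(n,t)⌋ = ⌊6103515625/24809⌋ = 246020.
Step 4: Compare |C| = 84392 to 246020: satisfied.
The claimed |C| lies below the Hamming bound.


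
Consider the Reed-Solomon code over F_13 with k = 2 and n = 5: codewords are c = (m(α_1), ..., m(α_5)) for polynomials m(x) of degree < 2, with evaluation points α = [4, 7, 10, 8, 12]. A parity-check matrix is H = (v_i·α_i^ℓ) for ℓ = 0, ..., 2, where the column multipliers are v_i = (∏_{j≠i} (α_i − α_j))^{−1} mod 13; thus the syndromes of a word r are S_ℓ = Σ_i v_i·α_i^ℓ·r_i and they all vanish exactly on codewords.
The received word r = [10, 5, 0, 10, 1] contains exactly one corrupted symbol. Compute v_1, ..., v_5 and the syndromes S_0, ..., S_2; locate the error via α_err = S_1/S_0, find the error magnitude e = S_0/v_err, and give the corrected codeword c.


S = (4, 6, 9), error at position 4, error magnitude e = 11, c = [10, 5, 0, 12, 1].

Step 1: column multipliers v_i = (∏_{j≠i}(α_i − α_j))^{−1} mod 13.
  i = 1 (α = 4): (4−7)(4−10)(4−8)(4−12) = (−3)·(−6)·(−4)·(−8) = 576 ≡ 4, so v_1 = 4^{−1} = 10 (mod 13).
  i = 2 (α = 7): (7−4)(7−10)(7−8)(7−12) = 3·(−3)·(−1)·(−5) = −45 ≡ 7, so v_2 = 7^{−1} = 2 (mod 13).
  i = 3 (α = 10): (10−4)(10−7)(10−8)(10−12) = 6·3·2·(−2) = −72 ≡ 6, so v_3 = 6^{−1} = 11 (mod 13).
  i = 4 (α = 8): (8−4)(8−7)(8−10)(8−12) = 4·1·(−2)·(−4) = 32 ≡ 6, so v_4 = 6^{−1} = 11 (mod 13).
  i = 5 (α = 12): (12−4)(12−7)(12−10)(12−8) = 8·5·2·4 = 320 ≡ 8, so v_5 = 8^{−1} = 5 (mod 13).
  v = [10, 2, 11, 11, 5].
Step 2: syndromes of r = [10, 5, 0, 10, 1] (all sums mod 13).
  S_0 = Σ v_i r_i = 10·10 + 2·5 + 11·0 + 11·10 + 5·1 = 225 ≡ 4.
  S_1 = Σ v_i α_i r_i = 10·4·10 + 2·7·5 + 11·10·0 + 11·8·10 + 5·12·1 = 1410 ≡ 6.
  α_i^2 mod 13 = [3, 10, 9, 12, 1].
  S_2 = Σ v_i α_i^2 r_i = 10·3·10 + 2·10·5 + 11·9·0 + 11·12·10 + 5·1·1 = 1725 ≡ 9.
  S = (4, 6, 9) ≠ 0, so r is not a codeword (an error is present).
Step 3: locate the error. For a single error e at position i, S_ℓ = v_i·e·α_i^ℓ, so α_err = S_1/S_0.
  S_0^{−1} = 4^{−1} = 10 (mod 13), so α_err = 6·10 = 60 ≡ 8 = α_4. Error position i = 4.
  Consistency check: S_2/S_1 = 9·11 = 99 ≡ 8 = α_err ✓ (single-error assumption holds).
Step 4: error magnitude e = S_0/v_4 = S_0·∏_{j≠4}(α_4 − α_j) = 4·6 = 24 ≡ 11 (mod 13).
Step 5: correct position 4: c_4 = r_4 − e = 10 − 11 ≡ 12 (mod 13). Hence c = [10, 5, 0, 12, 1].
  Check: interpolating c through the α_i gives m(x) = 8 + 7·x (degree < 2) with m(α_i) = c_i for every i, so c is indeed a codeword.


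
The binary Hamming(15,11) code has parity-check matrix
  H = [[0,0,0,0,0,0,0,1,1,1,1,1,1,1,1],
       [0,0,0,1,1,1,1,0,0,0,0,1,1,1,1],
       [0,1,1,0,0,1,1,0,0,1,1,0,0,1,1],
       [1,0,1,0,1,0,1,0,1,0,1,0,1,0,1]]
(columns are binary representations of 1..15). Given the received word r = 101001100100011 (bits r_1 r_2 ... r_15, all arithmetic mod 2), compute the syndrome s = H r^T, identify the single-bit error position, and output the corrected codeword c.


s = (1, 0, 0, 0)^T, error position = 8, corrected codeword c = 101001110100011

Compute s = H r^T mod 2 one row at a time:
  s_1 = 0 + 0 + 1 + 0 + 0 + 0 + 1 + 1 = 3 ≡ 1 (mod 2).
  s_2 = 0 + 0 + 1 + 1 + 0 + 0 + 1 + 1 = 4 ≡ 0 (mod 2).
  s_3 = 0 + 1 + 1 + 1 + 1 + 0 + 1 + 1 = 6 ≡ 0 (mod 2).
  s_4 = 1 + 1 + 0 + 1 + 0 + 0 + 0 + 1 = 4 ≡ 0 (mod 2).
s = (1, 0, 0, 0)^T — this equals column 8 of H (binary 1000), so error is at position 8.
Correct: flip bit 8 of r = 101001100100011 to get c = 101001110100011.


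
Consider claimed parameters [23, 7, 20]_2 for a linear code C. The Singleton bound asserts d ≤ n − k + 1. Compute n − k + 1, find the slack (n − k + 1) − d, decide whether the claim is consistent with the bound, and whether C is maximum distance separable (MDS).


Singleton RHS = n − k + 1 = 17, slack = -3, bound violated (no such code; not MDS).

Singleton bound: d ≤ n − k + 1.
Here n = 23, k = 7, so n − k + 1 = 17.
Given d = 20, check d ≤ 17: NO.
Slack = (n − k + 1) − d = -3.
The slack is negative: d = 20 exceeds n − k + 1 = 17 by 3, so the Singleton bound is violated and no linear [23, 7, 20]_2 code can exist. In particular it is not MDS (MDS requires d = n − k + 1 exactly).
Description: the claimed parameters are [23, 7, 20]_2; such a code would be impossible (violates the Singleton bound).


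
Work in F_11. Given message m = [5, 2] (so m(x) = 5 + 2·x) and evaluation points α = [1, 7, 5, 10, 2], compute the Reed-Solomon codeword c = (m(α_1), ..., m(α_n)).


c = [7, 8, 4, 3, 9]

Message polynomial: m(x) = 5 + 2·x (mod 11).
For each evaluation point α_i, compute m(α_i) mod 11:
  α_1 = 1: Horner steps 2 → 7, so m(1) = 7.
  α_2 = 7: Horner steps 2 → 8, so m(7) = 8.
  α_3 = 5: Horner steps 2 → 4, so m(5) = 4.
  α_4 = 10: Horner steps 2 → 3, so m(10) = 3.
  α_5 = 2: Horner steps 2 → 9, so m(2) = 9.
Codeword c = [7, 8, 4, 3, 9] ∈ F_11^5.


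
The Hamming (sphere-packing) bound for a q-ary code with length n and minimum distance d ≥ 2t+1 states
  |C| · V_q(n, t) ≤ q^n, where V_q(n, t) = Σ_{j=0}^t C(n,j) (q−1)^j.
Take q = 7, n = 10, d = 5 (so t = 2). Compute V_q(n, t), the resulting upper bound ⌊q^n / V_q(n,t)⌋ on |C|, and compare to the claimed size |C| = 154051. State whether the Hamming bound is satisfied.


V_q(n, t) = 1681, q^n = 282475249, Hamming bound = 168040, |C| = 154051 ≤ bound (satisfied).

Step 1: Compute V_q(n, t) = Σ_{j=0}^2 C(n, j) (q−1)^j.
  j = 0: C(10,0)·(6)^0 = 1·1 = 1.
  j = 1: C(10,1)·(6)^1 = 10·6 = 60.
  j = 2: C(10,2)·(6)^2 = 45·36 = 1620.
  V_q(n, t) = 1 + 60 + 1620 = 1681.
Step 2: q^n = 7^10 = 282475249.
Step 3: Hamming bound ⌊q^n / V_q(n,t)⌋ = ⌊282475249/1681⌋ = 168040.
Step 4: Compare |C| = 154051 to 168040: satisfied.
The claimed |C| lies below the Hamming bound.


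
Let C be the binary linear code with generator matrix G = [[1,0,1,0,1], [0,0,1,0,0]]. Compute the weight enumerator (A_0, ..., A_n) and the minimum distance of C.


Weight distribution: A_0 = 1, A_1 = 1, A_2 = 1, A_3 = 1. Minimum distance d = 1.

Enumerate all 2^2 = 4 messages m ∈ F_2^2.
For each, compute codeword c = mG in F_2^5, then tally its weight.
  m = 00 → c = 00000, weight = 0.
  m = 10 → c = 10101, weight = 3.
  m = 01 → c = 00100, weight = 1.
  m = 11 → c = 10001, weight = 2.
Tally weights:
  weight 0: 1 codewords.
  weight 1: 1 codewords.
  weight 2: 1 codewords.
  weight 3: 1 codewords.
Minimum distance d = smallest w > 0 with A_w > 0 = 1.
Sanity: Σ A_w = 4 = 2^2 = 4 ✓.


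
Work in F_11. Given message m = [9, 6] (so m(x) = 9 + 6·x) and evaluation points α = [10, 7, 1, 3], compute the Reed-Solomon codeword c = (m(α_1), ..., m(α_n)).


c = [3, 7, 4, 5]

Message polynomial: m(x) = 9 + 6·x (mod 11).
For each evaluation point α_i, compute m(α_i) mod 11:
  α_1 = 10: Horner steps 6 → 3, so m(10) = 3.
  α_2 = 7: Horner steps 6 → 7, so m(7) = 7.
  α_3 = 1: Horner steps 6 → 4, so m(1) = 4.
  α_4 = 3: Horner steps 6 → 5, so m(3) = 5.
Codeword c = [3, 7, 4, 5] ∈ F_11^4.


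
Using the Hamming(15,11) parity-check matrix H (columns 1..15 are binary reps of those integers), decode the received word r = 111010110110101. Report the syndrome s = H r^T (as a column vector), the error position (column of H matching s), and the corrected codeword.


s = (1, 0, 0, 1)^T, error position = 9, corrected codeword c = 111010111110101

Compute s = H r^T mod 2 one row at a time:
  s_1 = 1 + 0 + 1 + 1 + 0 + 1 + 0 + 1 = 5 ≡ 1 (mod 2).
  s_2 = 0 + 1 + 0 + 1 + 0 + 1 + 0 + 1 = 4 ≡ 0 (mod 2).
  s_3 = 1 + 1 + 0 + 1 + 1 + 1 + 0 + 1 = 6 ≡ 0 (mod 2).
  s_4 = 1 + 1 + 1 + 1 + 0 + 1 + 1 + 1 = 7 ≡ 1 (mod 2).
s = (1, 0, 0, 1)^T — this equals column 9 of H (binary 1001), so error is at position 9.
Correct: flip bit 9 of r = 111010110110101 to get c = 111010111110101.


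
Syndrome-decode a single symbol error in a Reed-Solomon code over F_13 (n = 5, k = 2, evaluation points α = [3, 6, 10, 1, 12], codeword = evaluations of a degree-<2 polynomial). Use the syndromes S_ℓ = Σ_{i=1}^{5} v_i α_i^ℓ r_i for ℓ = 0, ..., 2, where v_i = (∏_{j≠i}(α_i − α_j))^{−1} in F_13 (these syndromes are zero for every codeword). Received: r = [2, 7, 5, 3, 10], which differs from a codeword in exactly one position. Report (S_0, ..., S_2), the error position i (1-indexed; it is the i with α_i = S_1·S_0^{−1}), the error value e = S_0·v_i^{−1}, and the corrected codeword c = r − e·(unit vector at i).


S = (9, 4, 9), error at position 5, error magnitude e = 6, c = [2, 7, 5, 3, 4].

Step 1: column multipliers v_i = (∏_{j≠i}(α_i − α_j))^{−1} mod 13.
  i = 1 (α = 3): (3−6)(3−10)(3−1)(3−12) = (−3)·(−7)·2·(−9) = −378 ≡ 12, so v_1 = 12^{−1} = 12 (mod 13).
  i = 2 (α = 6): (6−3)(6−10)(6−1)(6−12) = 3·(−4)·5·(−6) = 360 ≡ 9, so v_2 = 9^{−1} = 3 (mod 13).
  i = 3 (α = 10): (10−3)(10−6)(10−1)(10−12) = 7·4·9·(−2) = −504 ≡ 3, so v_3 = 3^{−1} = 9 (mod 13).
  i = 4 (α = 1): (1−3)(1−6)(1−10)(1−12) = (−2)·(−5)·(−9)·(−11) = 990 ≡ 2, so v_4 = 2^{−1} = 7 (mod 13).
  i = 5 (α = 12): (12−3)(12−6)(12−10)(12−1) = 9·6·2·11 = 1188 ≡ 5, so v_5 = 5^{−1} = 8 (mod 13).
  v = [12, 3, 9, 7, 8].
Step 2: syndromes of r = [2, 7, 5, 3, 10] (all sums mod 13).
  S_0 = Σ v_i r_i = 12·2 + 3·7 + 9·5 + 7·3 + 8·10 = 191 ≡ 9.
  S_1 = Σ v_i α_i r_i = 12·3·2 + 3·6·7 + 9·10·5 + 7·1·3 + 8·12·10 = 1629 ≡ 4.
  α_i^2 mod 13 = [9, 10, 9, 1, 1].
  S_2 = Σ v_i α_i^2 r_i = 12·9·2 + 3·10·7 + 9·9·5 + 7·1·3 + 8·1·10 = 932 ≡ 9.
  S = (9, 4, 9) ≠ 0, so r is not a codeword (an error is present).
Step 3: locate the error. For a single error e at position i, S_ℓ = v_i·e·α_i^ℓ, so α_err = S_1/S_0.
  S_0^{−1} = 9^{−1} = 3 (mod 13), so α_err = 4·3 = 12 ≡ 12 = α_5. Error position i = 5.
  Consistency check: S_2/S_1 = 9·10 = 90 ≡ 12 = α_err ✓ (single-error assumption holds).
Step 4: error magnitude e = S_0/v_5 = S_0·∏_{j≠5}(α_5 − α_j) = 9·5 = 45 ≡ 6 (mod 13).
Step 5: correct position 5: c_5 = r_5 − e = 10 − 6 ≡ 4 (mod 13). Hence c = [2, 7, 5, 3, 4].
  Check: interpolating c through the α_i gives m(x) = 10 + 6·x (degree < 2) with m(α_i) = c_i for every i, so c is indeed a codeword.


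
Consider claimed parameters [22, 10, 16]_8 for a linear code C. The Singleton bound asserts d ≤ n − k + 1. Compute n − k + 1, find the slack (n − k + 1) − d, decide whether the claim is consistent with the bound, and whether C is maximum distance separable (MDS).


Singleton RHS = n − k + 1 = 13, slack = -3, bound violated (no such code; not MDS).

Singleton bound: d ≤ n − k + 1.
Here n = 22, k = 10, so n − k + 1 = 13.
Given d = 16, check d ≤ 13: NO.
Slack = (n − k + 1) − d = -3.
The slack is negative: d = 16 exceeds n − k + 1 = 13 by 3, so the Singleton bound is violated and no linear [22, 10, 16]_8 code can exist. In particular it is not MDS (MDS requires d = n − k + 1 exactly).
Description: the claimed parameters are [22, 10, 16]_8; such a code would be impossible (violates the Singleton bound).


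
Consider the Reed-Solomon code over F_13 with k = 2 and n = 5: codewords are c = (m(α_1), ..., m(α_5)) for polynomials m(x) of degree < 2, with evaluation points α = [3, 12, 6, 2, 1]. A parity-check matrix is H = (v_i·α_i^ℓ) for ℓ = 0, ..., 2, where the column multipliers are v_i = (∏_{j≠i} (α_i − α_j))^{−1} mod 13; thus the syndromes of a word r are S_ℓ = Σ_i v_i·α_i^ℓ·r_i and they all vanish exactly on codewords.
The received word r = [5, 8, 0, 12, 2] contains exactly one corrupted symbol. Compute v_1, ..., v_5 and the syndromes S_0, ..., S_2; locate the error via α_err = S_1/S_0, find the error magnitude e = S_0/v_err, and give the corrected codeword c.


S = (11, 7, 8), error at position 1, error magnitude e = 9, c = [9, 8, 0, 12, 2].

Step 1: column multipliers v_i = (∏_{j≠i}(α_i − α_j))^{−1} mod 13.
  i = 1 (α = 3): (3−12)(3−6)(3−2)(3−1) = (−9)·(−3)·1·2 = 54 ≡ 2, so v_1 = 2^{−1} = 7 (mod 13).
  i = 2 (α = 12): (12−3)(12−6)(12−2)(12−1) = 9·6·10·11 = 5940 ≡ 12, so v_2 = 12^{−1} = 12 (mod 13).
  i = 3 (α = 6): (6−3)(6−12)(6−2)(6−1) = 3·(−6)·4·5 = −360 ≡ 4, so v_3 = 4^{−1} = 10 (mod 13).
  i = 4 (α = 2): (2−3)(2−12)(2−6)(2−1) = (−1)·(−10)·(−4)·1 = −40 ≡ 12, so v_4 = 12^{−1} = 12 (mod 13).
  i = 5 (α = 1): (1−3)(1−12)(1−6)(1−2) = (−2)·(−11)·(−5)·(−1) = 110 ≡ 6, so v_5 = 6^{−1} = 11 (mod 13).
  v = [7, 12, 10, 12, 11].
Step 2: syndromes of r = [5, 8, 0, 12, 2] (all sums mod 13).
  S_0 = Σ v_i r_i = 7·5 + 12·8 + 10·0 + 12·12 + 11·2 = 297 ≡ 11.
  S_1 = Σ v_i α_i r_i = 7·3·5 + 12·12·8 + 10·6·0 + 12·2·12 + 11·1·2 = 1567 ≡ 7.
  α_i^2 mod 13 = [9, 1, 10, 4, 1].
  S_2 = Σ v_i α_i^2 r_i = 7·9·5 + 12·1·8 + 10·10·0 + 12·4·12 + 11·1·2 = 1009 ≡ 8.
  S = (11, 7, 8) ≠ 0, so r is not a codeword (an error is present).
Step 3: locate the error. For a single error e at position i, S_ℓ = v_i·e·α_i^ℓ, so α_err = S_1/S_0.
  S_0^{−1} = 11^{−1} = 6 (mod 13), so α_err = 7·6 = 42 ≡ 3 = α_1. Error position i = 1.
  Consistency check: S_2/S_1 = 8·2 = 16 ≡ 3 = α_err ✓ (single-error assumption holds).
Step 4: error magnitude e = S_0/v_1 = S_0·∏_{j≠1}(α_1 − α_j) = 11·2 = 22 ≡ 9 (mod 13).
Step 5: correct position 1: c_1 = r_1 − e = 5 − 9 ≡ 9 (mod 13). Hence c = [9, 8, 0, 12, 2].
  Check: interpolating c through the α_i gives m(x) = 5 + 10·x (degree < 2) with m(α_i) = c_i for every i, so c is indeed a codeword.


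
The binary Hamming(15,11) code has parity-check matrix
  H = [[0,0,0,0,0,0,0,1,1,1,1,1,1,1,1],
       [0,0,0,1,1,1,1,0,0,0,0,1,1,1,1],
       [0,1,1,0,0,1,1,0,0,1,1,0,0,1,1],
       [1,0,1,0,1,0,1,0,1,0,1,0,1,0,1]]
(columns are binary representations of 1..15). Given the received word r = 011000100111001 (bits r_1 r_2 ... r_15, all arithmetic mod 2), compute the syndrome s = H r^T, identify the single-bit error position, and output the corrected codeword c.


s = (0, 1, 0, 0)^T, error position = 4, corrected codeword c = 011100100111001

Compute s = H r^T mod 2 one row at a time:
  s_1 = 0 + 0 + 1 + 1 + 1 + 0 + 0 + 1 = 4 ≡ 0 (mod 2).
  s_2 = 0 + 0 + 0 + 1 + 1 + 0 + 0 + 1 = 3 ≡ 1 (mod 2).
  s_3 = 1 + 1 + 0 + 1 + 1 + 1 + 0 + 1 = 6 ≡ 0 (mod 2).
  s_4 = 0 + 1 + 0 + 1 + 0 + 1 + 0 + 1 = 4 ≡ 0 (mod 2).
s = (0, 1, 0, 0)^T — this equals column 4 of H (binary 0100), so error is at position 4.
Correct: flip bit 4 of r = 011000100111001 to get c = 011100100111001.


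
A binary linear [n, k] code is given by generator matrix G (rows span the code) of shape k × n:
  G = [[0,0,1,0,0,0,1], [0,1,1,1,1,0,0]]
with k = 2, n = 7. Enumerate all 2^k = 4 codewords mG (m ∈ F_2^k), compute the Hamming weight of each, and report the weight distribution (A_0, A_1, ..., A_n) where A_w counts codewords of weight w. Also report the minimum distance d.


Weight distribution: A_0 = 1, A_2 = 1, A_4 = 2. Minimum distance d = 2.

Enumerate all 2^2 = 4 messages m ∈ F_2^2.
For each, compute codeword c = mG in F_2^7, then tally its weight.
  m = 00 → c = 0000000, weight = 0.
  m = 10 → c = 0010001, weight = 2.
  m = 01 → c = 0111100, weight = 4.
  m = 11 → c = 0101101, weight = 4.
Tally weights:
  weight 0: 1 codewords.
  weight 2: 1 codewords.
  weight 4: 2 codewords.
Minimum distance d = smallest w > 0 with A_w > 0 = 2.
Sanity: Σ A_w = 4 = 2^2 = 4 ✓.


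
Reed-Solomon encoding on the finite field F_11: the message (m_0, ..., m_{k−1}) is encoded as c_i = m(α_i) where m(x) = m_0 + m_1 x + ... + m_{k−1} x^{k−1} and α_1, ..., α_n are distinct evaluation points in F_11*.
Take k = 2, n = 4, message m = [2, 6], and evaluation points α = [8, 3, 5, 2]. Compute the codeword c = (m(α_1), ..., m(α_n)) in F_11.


c = [6, 9, 10, 3]

Message polynomial: m(x) = 2 + 6·x (mod 11).
For each evaluation point α_i, compute m(α_i) mod 11:
  α_1 = 8: Horner steps 6 → 6, so m(8) = 6.
  α_2 = 3: Horner steps 6 → 9, so m(3) = 9.
  α_3 = 5: Horner steps 6 → 10, so m(5) = 10.
  α_4 = 2: Horner steps 6 → 3, so m(2) = 3.
Codeword c = [6, 9, 10, 3] ∈ F_11^4.


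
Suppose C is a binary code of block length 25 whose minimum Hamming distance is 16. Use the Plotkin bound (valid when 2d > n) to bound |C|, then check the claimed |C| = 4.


Plotkin bound M ≤ 4; given |C| = 4 ≤ bound (satisfied).

Check applicability: 2d = 32, n = 25.
2d − n = 7 > 0, so Plotkin applies.
Compute d/(2d−n) = 16/7 ≈ 2.2857.
⌊d/(2d−n)⌋ = 2.
Plotkin bound: M ≤ 2·2 = 4.
Given |C| = 4, check: satisfied.
This |C| is at the Plotkin bound.


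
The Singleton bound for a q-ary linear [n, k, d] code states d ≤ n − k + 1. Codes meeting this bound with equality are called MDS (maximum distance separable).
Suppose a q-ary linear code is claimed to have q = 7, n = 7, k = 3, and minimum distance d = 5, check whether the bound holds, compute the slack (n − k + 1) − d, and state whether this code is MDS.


Singleton RHS = n − k + 1 = 5, slack = 0, bound satisfied, MDS.

Singleton bound: d ≤ n − k + 1.
Here n = 7, k = 3, so n − k + 1 = 5.
Given d = 5, check d ≤ 5: YES.
Slack = (n − k + 1) − d = 0.
The code is MDS (slack = 0).
Description: the claimed parameters are [7, 3, 5]_7; such a code would be MDS (meets Singleton bound).


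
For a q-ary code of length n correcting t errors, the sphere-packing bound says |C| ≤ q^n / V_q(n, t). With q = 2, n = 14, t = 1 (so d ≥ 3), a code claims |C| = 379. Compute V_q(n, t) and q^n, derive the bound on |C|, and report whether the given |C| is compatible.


V_q(n, t) = 15, q^n = 16384, Hamming bound = 1092, |C| = 379 ≤ bound (satisfied).

Step 1: Compute V_q(n, t) = Σ_{j=0}^1 C(n, j) (q−1)^j.
  j = 0: C(14,0)·(1)^0 = 1·1 = 1.
  j = 1: C(14,1)·(1)^1 = 14·1 = 14.
  V_q(n, t) = 1 + 14 = 15.
Step 2: q^n = 2^14 = 16384.
Step 3: Hamming bound ⌊q^n / V_q(n,t)⌋ = ⌊16384/15⌋ = 1092.
Step 4: Compare |C| = 379 to 1092: satisfied.
The claimed |C| lies below the Hamming bound.


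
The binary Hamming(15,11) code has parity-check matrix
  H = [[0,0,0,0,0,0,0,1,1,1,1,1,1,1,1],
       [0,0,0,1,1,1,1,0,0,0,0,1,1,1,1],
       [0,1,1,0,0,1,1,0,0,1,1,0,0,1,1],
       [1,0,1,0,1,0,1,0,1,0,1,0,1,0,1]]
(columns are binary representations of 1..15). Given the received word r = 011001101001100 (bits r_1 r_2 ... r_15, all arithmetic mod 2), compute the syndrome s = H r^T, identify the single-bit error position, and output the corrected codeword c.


s = (1, 0, 0, 0)^T, error position = 8, corrected codeword c = 011001111001100

Compute s = H r^T mod 2 one row at a time:
  s_1 = 0 + 1 + 0 + 0 + 1 + 1 + 0 + 0 = 3 ≡ 1 (mod 2).
  s_2 = 0 + 0 + 1 + 1 + 1 + 1 + 0 + 0 = 4 ≡ 0 (mod 2).
  s_3 = 1 + 1 + 1 + 1 + 0 + 0 + 0 + 0 = 4 ≡ 0 (mod 2).
  s_4 = 0 + 1 + 0 + 1 + 1 + 0 + 1 + 0 = 4 ≡ 0 (mod 2).
s = (1, 0, 0, 0)^T — this equals column 8 of H (binary 1000), so error is at position 8.
Correct: flip bit 8 of r = 011001101001100 to get c = 011001111001100.


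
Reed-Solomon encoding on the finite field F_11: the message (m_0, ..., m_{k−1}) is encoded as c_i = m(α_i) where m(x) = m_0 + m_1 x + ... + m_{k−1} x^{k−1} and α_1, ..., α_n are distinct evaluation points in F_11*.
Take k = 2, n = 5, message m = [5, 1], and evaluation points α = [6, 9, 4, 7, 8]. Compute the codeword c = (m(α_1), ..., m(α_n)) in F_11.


c = [0, 3, 9, 1, 2]

Message polynomial: m(x) = 5 + 1·x (mod 11).
For each evaluation point α_i, compute m(α_i) mod 11:
  α_1 = 6: Horner steps 1 → 0, so m(6) = 0.
  α_2 = 9: Horner steps 1 → 3, so m(9) = 3.
  α_3 = 4: Horner steps 1 → 9, so m(4) = 9.
  α_4 = 7: Horner steps 1 → 1, so m(7) = 1.
  α_5 = 8: Horner steps 1 → 2, so m(8) = 2.
Codeword c = [0, 3, 9, 1, 2] ∈ F_11^5.


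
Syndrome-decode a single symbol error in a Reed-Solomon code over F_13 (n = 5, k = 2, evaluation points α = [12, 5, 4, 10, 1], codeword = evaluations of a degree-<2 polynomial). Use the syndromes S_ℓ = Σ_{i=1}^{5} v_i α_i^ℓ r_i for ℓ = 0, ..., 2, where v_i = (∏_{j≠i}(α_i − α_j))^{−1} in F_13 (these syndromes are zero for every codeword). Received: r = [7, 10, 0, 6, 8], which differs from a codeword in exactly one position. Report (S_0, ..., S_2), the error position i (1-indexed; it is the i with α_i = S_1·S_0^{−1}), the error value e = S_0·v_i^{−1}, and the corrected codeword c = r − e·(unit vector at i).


S = (3, 12, 9), error at position 3, error magnitude e = 10, c = [7, 10, 3, 6, 8].

Step 1: column multipliers v_i = (∏_{j≠i}(α_i − α_j))^{−1} mod 13.
  i = 1 (α = 12): (12−5)(12−4)(12−10)(12−1) = 7·8·2·11 = 1232 ≡ 10, so v_1 = 10^{−1} = 4 (mod 13).
  i = 2 (α = 5): (5−12)(5−4)(5−10)(5−1) = (−7)·1·(−5)·4 = 140 ≡ 10, so v_2 = 10^{−1} = 4 (mod 13).
  i = 3 (α = 4): (4−12)(4−5)(4−10)(4−1) = (−8)·(−1)·(−6)·3 = −144 ≡ 12, so v_3 = 12^{−1} = 12 (mod 13).
  i = 4 (α = 10): (10−12)(10−5)(10−4)(10−1) = (−2)·5·6·9 = −540 ≡ 6, so v_4 = 6^{−1} = 11 (mod 13).
  i = 5 (α = 1): (1−12)(1−5)(1−4)(1−10) = (−11)·(−4)·(−3)·(−9) = 1188 ≡ 5, so v_5 = 5^{−1} = 8 (mod 13).
  v = [4, 4, 12, 11, 8].
Step 2: syndromes of r = [7, 10, 0, 6, 8] (all sums mod 13).
  S_0 = Σ v_i r_i = 4·7 + 4·10 + 12·0 + 11·6 + 8·8 = 198 ≡ 3.
  S_1 = Σ v_i α_i r_i = 4·12·7 + 4·5·10 + 12·4·0 + 11·10·6 + 8·1·8 = 1260 ≡ 12.
  α_i^2 mod 13 = [1, 12, 3, 9, 1].
  S_2 = Σ v_i α_i^2 r_i = 4·1·7 + 4·12·10 + 12·3·0 + 11·9·6 + 8·1·8 = 1166 ≡ 9.
  S = (3, 12, 9) ≠ 0, so r is not a codeword (an error is present).
Step 3: locate the error. For a single error e at position i, S_ℓ = v_i·e·α_i^ℓ, so α_err = S_1/S_0.
  S_0^{−1} = 3^{−1} = 9 (mod 13), so α_err = 12·9 = 108 ≡ 4 = α_3. Error position i = 3.
  Consistency check: S_2/S_1 = 9·12 = 108 ≡ 4 = α_err ✓ (single-error assumption holds).
Step 4: error magnitude e = S_0/v_3 = S_0·∏_{j≠3}(α_3 − α_j) = 3·12 = 36 ≡ 10 (mod 13).
Step 5: correct position 3: c_3 = r_3 − e = 0 − 10 ≡ 3 (mod 13). Hence c = [7, 10, 3, 6, 8].
  Check: interpolating c through the α_i gives m(x) = 1 + 7·x (degree < 2) with m(α_i) = c_i for every i, so c is indeed a codeword.
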